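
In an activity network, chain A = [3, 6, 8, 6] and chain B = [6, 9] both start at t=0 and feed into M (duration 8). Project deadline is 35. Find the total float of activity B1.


Forward pass: ES(B1) = sum of predecessors on chain B = 0
EF = ES + duration = 0 + 6 = 6
Backward pass: LF(M) = deadline = 35; LS(M) = 35 - 8 = 27
LF(B1) = LS(M) - sum(successors on chain B) = 27 - 9 = 18
LS = LF - duration = 18 - 6 = 12
Total float = LS - ES = 12 - 0 = 12

12


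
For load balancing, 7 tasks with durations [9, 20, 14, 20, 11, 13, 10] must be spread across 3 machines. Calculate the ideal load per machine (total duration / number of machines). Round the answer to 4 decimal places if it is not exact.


Total processing time = 9 + 20 + 14 + 20 + 11 + 13 + 10 = 97
Number of machines = 3
Ideal balanced load = 97 / 3 = 32.3333

32.3333


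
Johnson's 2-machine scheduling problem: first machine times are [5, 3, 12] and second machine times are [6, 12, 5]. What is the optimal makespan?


Apply Johnson's rule:
  Group 1 (a <= b): [(2, 3, 12), (1, 5, 6)]
  Group 2 (a > b): [(3, 12, 5)]
Optimal job order: [2, 1, 3]
Schedule:
  Job 2: M1 done at 3, M2 done at 15
  Job 1: M1 done at 8, M2 done at 21
  Job 3: M1 done at 20, M2 done at 26
Makespan = 26

26


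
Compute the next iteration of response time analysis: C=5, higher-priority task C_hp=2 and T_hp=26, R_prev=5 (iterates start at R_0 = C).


R_next = C + ceil(R_prev / T_hp) * C_hp
ceil(5 / 26) = ceil(0.1923) = 1
Interference = 1 * 2 = 2
R_next = 5 + 2 = 7

7


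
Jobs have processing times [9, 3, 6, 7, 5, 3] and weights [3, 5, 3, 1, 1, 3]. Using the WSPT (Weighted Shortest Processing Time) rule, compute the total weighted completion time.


Compute p/w ratios and sort ascending (WSPT): [(3, 5), (3, 3), (6, 3), (9, 3), (5, 1), (7, 1)]
Compute weighted completion times:
  Job (p=3,w=5): C=3, w*C=5*3=15
  Job (p=3,w=3): C=6, w*C=3*6=18
  Job (p=6,w=3): C=12, w*C=3*12=36
  Job (p=9,w=3): C=21, w*C=3*21=63
  Job (p=5,w=1): C=26, w*C=1*26=26
  Job (p=7,w=1): C=33, w*C=1*33=33
Total weighted completion time = 191

191


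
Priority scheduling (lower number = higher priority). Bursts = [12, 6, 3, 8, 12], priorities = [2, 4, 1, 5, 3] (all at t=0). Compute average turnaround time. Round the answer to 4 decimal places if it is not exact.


Sort by priority (ascending = highest first):
Order: [(1, 3), (2, 12), (3, 12), (4, 6), (5, 8)]
Completion times:
  Priority 1, burst=3, C=3
  Priority 2, burst=12, C=15
  Priority 3, burst=12, C=27
  Priority 4, burst=6, C=33
  Priority 5, burst=8, C=41
Average turnaround = 119/5 = 23.8

23.8


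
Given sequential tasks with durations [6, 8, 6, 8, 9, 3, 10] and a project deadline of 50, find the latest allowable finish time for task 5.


LF(activity 5) = deadline - sum of successor durations
Successors: activities 6 through 7 with durations [3, 10]
Sum of successor durations = 13
LF = 50 - 13 = 37

37


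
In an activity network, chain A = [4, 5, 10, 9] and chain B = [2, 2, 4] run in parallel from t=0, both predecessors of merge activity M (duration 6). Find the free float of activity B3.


ES(B3) = sum of predecessors on chain B = 4
EF(B3) = ES + duration = 4 + 4 = 8
Successor of B3 is M. ES(M) = max(sum(A), sum(B)) = max(28, 8) = 28
Free float = ES(successor) - EF(current) = 28 - 8 = 20

20


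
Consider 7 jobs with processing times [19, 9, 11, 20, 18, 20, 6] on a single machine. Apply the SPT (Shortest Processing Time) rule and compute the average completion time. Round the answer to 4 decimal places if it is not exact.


Sort jobs by processing time (SPT order): [6, 9, 11, 18, 19, 20, 20]
Compute completion times sequentially:
  Job 1: processing = 6, completes at 6
  Job 2: processing = 9, completes at 15
  Job 3: processing = 11, completes at 26
  Job 4: processing = 18, completes at 44
  Job 5: processing = 19, completes at 63
  Job 6: processing = 20, completes at 83
  Job 7: processing = 20, completes at 103
Sum of completion times = 340
Average completion time = 340/7 = 48.5714

48.5714


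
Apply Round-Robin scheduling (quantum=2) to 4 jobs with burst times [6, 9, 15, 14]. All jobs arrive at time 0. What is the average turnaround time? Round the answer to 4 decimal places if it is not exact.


Time quantum = 2
Execution trace:
  J1 runs 2 units, time = 2
  J2 runs 2 units, time = 4
  J3 runs 2 units, time = 6
  J4 runs 2 units, time = 8
  J1 runs 2 units, time = 10
  J2 runs 2 units, time = 12
  J3 runs 2 units, time = 14
  J4 runs 2 units, time = 16
  J1 runs 2 units, time = 18
  J2 runs 2 units, time = 20
  J3 runs 2 units, time = 22
  J4 runs 2 units, time = 24
  J2 runs 2 units, time = 26
  J3 runs 2 units, time = 28
  J4 runs 2 units, time = 30
  J2 runs 1 units, time = 31
  J3 runs 2 units, time = 33
  J4 runs 2 units, time = 35
  J3 runs 2 units, time = 37
  J4 runs 2 units, time = 39
  J3 runs 2 units, time = 41
  J4 runs 2 units, time = 43
  J3 runs 1 units, time = 44
Finish times: [18, 31, 44, 43]
Average turnaround = 136/4 = 34.0

34.0


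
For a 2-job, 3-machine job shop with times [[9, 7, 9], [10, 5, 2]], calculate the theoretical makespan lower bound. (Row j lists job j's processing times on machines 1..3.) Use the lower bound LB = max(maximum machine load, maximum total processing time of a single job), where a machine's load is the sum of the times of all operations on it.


Machine loads:
  Machine 1: 9 + 10 = 19
  Machine 2: 7 + 5 = 12
  Machine 3: 9 + 2 = 11
Max machine load = 19
Job totals:
  Job 1: 25
  Job 2: 17
Max job total = 25
Lower bound = max(19, 25) = 25

25


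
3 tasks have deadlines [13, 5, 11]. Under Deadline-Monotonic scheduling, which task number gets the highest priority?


Sort tasks by relative deadline (ascending):
  Task 2: deadline = 5
  Task 3: deadline = 11
  Task 1: deadline = 13
Priority order (highest first): [2, 3, 1]
Highest priority task = 2

2


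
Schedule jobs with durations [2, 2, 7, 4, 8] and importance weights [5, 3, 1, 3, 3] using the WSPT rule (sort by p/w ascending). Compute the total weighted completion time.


Compute p/w ratios and sort ascending (WSPT): [(2, 5), (2, 3), (4, 3), (8, 3), (7, 1)]
Compute weighted completion times:
  Job (p=2,w=5): C=2, w*C=5*2=10
  Job (p=2,w=3): C=4, w*C=3*4=12
  Job (p=4,w=3): C=8, w*C=3*8=24
  Job (p=8,w=3): C=16, w*C=3*16=48
  Job (p=7,w=1): C=23, w*C=1*23=23
Total weighted completion time = 117

117


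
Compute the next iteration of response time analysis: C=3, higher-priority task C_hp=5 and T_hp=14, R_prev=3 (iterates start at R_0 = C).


R_next = C + ceil(R_prev / T_hp) * C_hp
ceil(3 / 14) = ceil(0.2143) = 1
Interference = 1 * 5 = 5
R_next = 3 + 5 = 8

8


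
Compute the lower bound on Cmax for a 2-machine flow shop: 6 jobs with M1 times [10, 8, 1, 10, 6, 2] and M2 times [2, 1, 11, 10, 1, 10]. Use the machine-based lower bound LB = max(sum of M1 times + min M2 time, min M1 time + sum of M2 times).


LB1 = sum(M1 times) + min(M2 times) = 37 + 1 = 38
LB2 = min(M1 times) + sum(M2 times) = 1 + 35 = 36
Lower bound = max(LB1, LB2) = max(38, 36) = 38

38


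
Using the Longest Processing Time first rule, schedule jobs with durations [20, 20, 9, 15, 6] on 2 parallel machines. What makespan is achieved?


Sort jobs in decreasing order (LPT): [20, 20, 15, 9, 6]
Assign each job to the least loaded machine:
  Machine 1: jobs [20, 15], load = 35
  Machine 2: jobs [20, 9, 6], load = 35
Makespan = max load = 35

35


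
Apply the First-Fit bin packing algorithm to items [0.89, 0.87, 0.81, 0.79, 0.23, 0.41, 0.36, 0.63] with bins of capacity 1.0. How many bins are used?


Place items sequentially using First-Fit:
  Item 0.89 -> new Bin 1
  Item 0.87 -> new Bin 2
  Item 0.81 -> new Bin 3
  Item 0.79 -> new Bin 4
  Item 0.23 -> new Bin 5
  Item 0.41 -> Bin 5 (now 0.64)
  Item 0.36 -> Bin 5 (now 1.0)
  Item 0.63 -> new Bin 6
Total bins used = 6

6


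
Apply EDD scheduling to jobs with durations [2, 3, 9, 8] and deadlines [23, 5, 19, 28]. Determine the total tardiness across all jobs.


Sort by due date (EDD order): [(3, 5), (9, 19), (2, 23), (8, 28)]
Compute completion times and tardiness:
  Job 1: p=3, d=5, C=3, tardiness=max(0,3-5)=0
  Job 2: p=9, d=19, C=12, tardiness=max(0,12-19)=0
  Job 3: p=2, d=23, C=14, tardiness=max(0,14-23)=0
  Job 4: p=8, d=28, C=22, tardiness=max(0,22-28)=0
Total tardiness = 0

0


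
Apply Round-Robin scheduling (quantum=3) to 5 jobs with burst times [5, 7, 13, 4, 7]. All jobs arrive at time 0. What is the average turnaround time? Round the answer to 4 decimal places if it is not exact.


Time quantum = 3
Execution trace:
  J1 runs 3 units, time = 3
  J2 runs 3 units, time = 6
  J3 runs 3 units, time = 9
  J4 runs 3 units, time = 12
  J5 runs 3 units, time = 15
  J1 runs 2 units, time = 17
  J2 runs 3 units, time = 20
  J3 runs 3 units, time = 23
  J4 runs 1 units, time = 24
  J5 runs 3 units, time = 27
  J2 runs 1 units, time = 28
  J3 runs 3 units, time = 31
  J5 runs 1 units, time = 32
  J3 runs 3 units, time = 35
  J3 runs 1 units, time = 36
Finish times: [17, 28, 36, 24, 32]
Average turnaround = 137/5 = 27.4

27.4


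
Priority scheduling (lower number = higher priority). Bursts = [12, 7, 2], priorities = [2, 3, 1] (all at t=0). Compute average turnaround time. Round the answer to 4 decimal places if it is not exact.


Sort by priority (ascending = highest first):
Order: [(1, 2), (2, 12), (3, 7)]
Completion times:
  Priority 1, burst=2, C=2
  Priority 2, burst=12, C=14
  Priority 3, burst=7, C=21
Average turnaround = 37/3 = 12.3333

12.3333


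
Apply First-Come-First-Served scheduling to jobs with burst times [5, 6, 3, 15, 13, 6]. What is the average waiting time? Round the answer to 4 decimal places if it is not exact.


FCFS order (as given): [5, 6, 3, 15, 13, 6]
Waiting times:
  Job 1: wait = 0
  Job 2: wait = 5
  Job 3: wait = 11
  Job 4: wait = 14
  Job 5: wait = 29
  Job 6: wait = 42
Sum of waiting times = 101
Average waiting time = 101/6 = 16.8333

16.8333


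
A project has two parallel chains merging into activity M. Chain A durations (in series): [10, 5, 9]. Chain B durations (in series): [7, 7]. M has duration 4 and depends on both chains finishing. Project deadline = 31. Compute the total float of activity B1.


Forward pass: ES(B1) = sum of predecessors on chain B = 0
EF = ES + duration = 0 + 7 = 7
Backward pass: LF(M) = deadline = 31; LS(M) = 31 - 4 = 27
LF(B1) = LS(M) - sum(successors on chain B) = 27 - 7 = 20
LS = LF - duration = 20 - 7 = 13
Total float = LS - ES = 13 - 0 = 13

13


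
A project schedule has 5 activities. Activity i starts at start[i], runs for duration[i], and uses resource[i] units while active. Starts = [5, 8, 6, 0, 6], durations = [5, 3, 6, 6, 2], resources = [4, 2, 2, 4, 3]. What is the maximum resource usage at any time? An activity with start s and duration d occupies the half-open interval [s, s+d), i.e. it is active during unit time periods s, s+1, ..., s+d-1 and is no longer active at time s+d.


Each activity i is active on [start_i, start_i + duration_i).
Compute total resource usage per time slot:
  t=0: active resources = [4], total = 4
  t=1: active resources = [4], total = 4
  t=2: active resources = [4], total = 4
  t=3: active resources = [4], total = 4
  t=4: active resources = [4], total = 4
  t=5: active resources = [4, 4], total = 8
  t=6: active resources = [4, 2, 3], total = 9
  t=7: active resources = [4, 2, 3], total = 9
  t=8: active resources = [4, 2, 2], total = 8
  t=9: active resources = [4, 2, 2], total = 8
  t=10: active resources = [2, 2], total = 4
  t=11: active resources = [2], total = 2
Peak resource demand = 9

9


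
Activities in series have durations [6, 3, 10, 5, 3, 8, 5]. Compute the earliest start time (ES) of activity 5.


Activity 5 starts after activities 1 through 4 complete.
Predecessor durations: [6, 3, 10, 5]
ES = 6 + 3 + 10 + 5 = 24

24


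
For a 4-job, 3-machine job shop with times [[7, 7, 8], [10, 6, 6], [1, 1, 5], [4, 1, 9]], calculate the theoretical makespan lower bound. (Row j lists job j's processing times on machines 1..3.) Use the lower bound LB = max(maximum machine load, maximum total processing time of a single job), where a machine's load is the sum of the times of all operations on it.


Machine loads:
  Machine 1: 7 + 10 + 1 + 4 = 22
  Machine 2: 7 + 6 + 1 + 1 = 15
  Machine 3: 8 + 6 + 5 + 9 = 28
Max machine load = 28
Job totals:
  Job 1: 22
  Job 2: 22
  Job 3: 7
  Job 4: 14
Max job total = 22
Lower bound = max(28, 22) = 28

28


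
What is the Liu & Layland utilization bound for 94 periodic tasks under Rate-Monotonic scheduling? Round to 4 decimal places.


Compute 2^(1/94) = 1.0074011604
Subtract 1: 1.0074011604 - 1 = 0.0074011604
Multiply by n: 94 * 0.0074011604 = 0.6957090776
Round to 4 dp: 0.6957

0.6957


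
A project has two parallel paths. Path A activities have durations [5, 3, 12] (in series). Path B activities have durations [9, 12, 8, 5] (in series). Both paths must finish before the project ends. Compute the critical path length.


Path A total = 5 + 3 + 12 = 20
Path B total = 9 + 12 + 8 + 5 = 34
Critical path = longest path = max(20, 34) = 34

34


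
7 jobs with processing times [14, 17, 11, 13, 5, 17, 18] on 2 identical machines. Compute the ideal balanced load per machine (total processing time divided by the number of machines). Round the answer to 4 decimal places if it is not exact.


Total processing time = 14 + 17 + 11 + 13 + 5 + 17 + 18 = 95
Number of machines = 2
Ideal balanced load = 95 / 2 = 47.5

47.5


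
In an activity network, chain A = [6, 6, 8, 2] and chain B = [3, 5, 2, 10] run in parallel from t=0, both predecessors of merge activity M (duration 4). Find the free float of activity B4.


ES(B4) = sum of predecessors on chain B = 10
EF(B4) = ES + duration = 10 + 10 = 20
Successor of B4 is M. ES(M) = max(sum(A), sum(B)) = max(22, 20) = 22
Free float = ES(successor) - EF(current) = 22 - 20 = 2

2


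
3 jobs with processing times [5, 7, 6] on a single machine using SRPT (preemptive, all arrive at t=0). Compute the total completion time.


Since all jobs arrive at t=0, SRPT equals SPT ordering.
SPT order: [5, 6, 7]
Completion times:
  Job 1: p=5, C=5
  Job 2: p=6, C=11
  Job 3: p=7, C=18
Total completion time = 5 + 11 + 18 = 34

34


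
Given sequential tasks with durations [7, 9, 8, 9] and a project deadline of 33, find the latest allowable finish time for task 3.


LF(activity 3) = deadline - sum of successor durations
Successors: activities 4 through 4 with durations [9]
Sum of successor durations = 9
LF = 33 - 9 = 24

24


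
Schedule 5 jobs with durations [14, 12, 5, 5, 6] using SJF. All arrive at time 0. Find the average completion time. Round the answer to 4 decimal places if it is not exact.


SJF order (ascending): [5, 5, 6, 12, 14]
Completion times:
  Job 1: burst=5, C=5
  Job 2: burst=5, C=10
  Job 3: burst=6, C=16
  Job 4: burst=12, C=28
  Job 5: burst=14, C=42
Average completion = 101/5 = 20.2

20.2


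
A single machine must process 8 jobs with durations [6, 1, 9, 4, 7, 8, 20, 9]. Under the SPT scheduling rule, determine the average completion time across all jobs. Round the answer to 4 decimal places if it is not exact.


Sort jobs by processing time (SPT order): [1, 4, 6, 7, 8, 9, 9, 20]
Compute completion times sequentially:
  Job 1: processing = 1, completes at 1
  Job 2: processing = 4, completes at 5
  Job 3: processing = 6, completes at 11
  Job 4: processing = 7, completes at 18
  Job 5: processing = 8, completes at 26
  Job 6: processing = 9, completes at 35
  Job 7: processing = 9, completes at 44
  Job 8: processing = 20, completes at 64
Sum of completion times = 204
Average completion time = 204/8 = 25.5

25.5


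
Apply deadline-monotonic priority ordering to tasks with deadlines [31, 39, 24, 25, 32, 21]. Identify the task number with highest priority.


Sort tasks by relative deadline (ascending):
  Task 6: deadline = 21
  Task 3: deadline = 24
  Task 4: deadline = 25
  Task 1: deadline = 31
  Task 5: deadline = 32
  Task 2: deadline = 39
Priority order (highest first): [6, 3, 4, 1, 5, 2]
Highest priority task = 6

6


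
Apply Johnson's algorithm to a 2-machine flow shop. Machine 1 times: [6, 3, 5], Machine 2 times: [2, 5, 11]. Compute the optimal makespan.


Apply Johnson's rule:
  Group 1 (a <= b): [(2, 3, 5), (3, 5, 11)]
  Group 2 (a > b): [(1, 6, 2)]
Optimal job order: [2, 3, 1]
Schedule:
  Job 2: M1 done at 3, M2 done at 8
  Job 3: M1 done at 8, M2 done at 19
  Job 1: M1 done at 14, M2 done at 21
Makespan = 21

21


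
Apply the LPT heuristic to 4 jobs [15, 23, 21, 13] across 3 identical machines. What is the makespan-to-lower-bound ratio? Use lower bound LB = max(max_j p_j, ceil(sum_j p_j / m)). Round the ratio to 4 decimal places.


LPT order: [23, 21, 15, 13]
Machine loads after assignment: [23, 21, 28]
LPT makespan = 28
Lower bound = max(max_job, ceil(total/3)) = max(23, 24) = 24
Ratio = 28 / 24 = 1.1667

1.1667


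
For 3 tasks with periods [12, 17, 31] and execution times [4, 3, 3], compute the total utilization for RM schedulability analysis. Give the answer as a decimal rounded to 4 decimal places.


Compute individual utilizations (exact fractions):
  Task 1: C/T = 4/12 = 1/3 (approx. 0.3333)
  Task 2: C/T = 3/17 (approx. 0.1765)
  Task 3: C/T = 3/31 (approx. 0.0968)
Total utilization U = 1/3 + 3/17 + 3/31 = 959/1581
Rounded to 4 decimal places: U = 0.6066
RM (Liu & Layland) bound for 3 tasks = 0.779763; compare with U = 959/1581 (approx. 0.606578)
U <= bound, so schedulable by RM sufficient condition.

0.6066


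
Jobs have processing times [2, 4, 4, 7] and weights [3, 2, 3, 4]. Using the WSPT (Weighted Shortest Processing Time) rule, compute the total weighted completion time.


Compute p/w ratios and sort ascending (WSPT): [(2, 3), (4, 3), (7, 4), (4, 2)]
Compute weighted completion times:
  Job (p=2,w=3): C=2, w*C=3*2=6
  Job (p=4,w=3): C=6, w*C=3*6=18
  Job (p=7,w=4): C=13, w*C=4*13=52
  Job (p=4,w=2): C=17, w*C=2*17=34
Total weighted completion time = 110

110


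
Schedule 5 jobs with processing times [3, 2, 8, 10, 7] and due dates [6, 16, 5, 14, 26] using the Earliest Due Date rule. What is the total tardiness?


Sort by due date (EDD order): [(8, 5), (3, 6), (10, 14), (2, 16), (7, 26)]
Compute completion times and tardiness:
  Job 1: p=8, d=5, C=8, tardiness=max(0,8-5)=3
  Job 2: p=3, d=6, C=11, tardiness=max(0,11-6)=5
  Job 3: p=10, d=14, C=21, tardiness=max(0,21-14)=7
  Job 4: p=2, d=16, C=23, tardiness=max(0,23-16)=7
  Job 5: p=7, d=26, C=30, tardiness=max(0,30-26)=4
Total tardiness = 26

26


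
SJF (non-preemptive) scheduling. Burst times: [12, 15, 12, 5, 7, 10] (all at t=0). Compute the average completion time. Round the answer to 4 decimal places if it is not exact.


SJF order (ascending): [5, 7, 10, 12, 12, 15]
Completion times:
  Job 1: burst=5, C=5
  Job 2: burst=7, C=12
  Job 3: burst=10, C=22
  Job 4: burst=12, C=34
  Job 5: burst=12, C=46
  Job 6: burst=15, C=61
Average completion = 180/6 = 30.0

30.0


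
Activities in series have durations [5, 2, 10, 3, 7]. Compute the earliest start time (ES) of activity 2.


Activity 2 starts after activities 1 through 1 complete.
Predecessor durations: [5]
ES = 5 = 5

5


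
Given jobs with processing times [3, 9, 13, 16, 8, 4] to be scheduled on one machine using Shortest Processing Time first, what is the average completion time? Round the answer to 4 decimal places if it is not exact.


Sort jobs by processing time (SPT order): [3, 4, 8, 9, 13, 16]
Compute completion times sequentially:
  Job 1: processing = 3, completes at 3
  Job 2: processing = 4, completes at 7
  Job 3: processing = 8, completes at 15
  Job 4: processing = 9, completes at 24
  Job 5: processing = 13, completes at 37
  Job 6: processing = 16, completes at 53
Sum of completion times = 139
Average completion time = 139/6 = 23.1667

23.1667


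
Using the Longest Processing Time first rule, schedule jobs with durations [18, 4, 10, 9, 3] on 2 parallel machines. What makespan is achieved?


Sort jobs in decreasing order (LPT): [18, 10, 9, 4, 3]
Assign each job to the least loaded machine:
  Machine 1: jobs [18, 4], load = 22
  Machine 2: jobs [10, 9, 3], load = 22
Makespan = max load = 22

22


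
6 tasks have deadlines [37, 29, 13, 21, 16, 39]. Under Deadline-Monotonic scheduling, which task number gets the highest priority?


Sort tasks by relative deadline (ascending):
  Task 3: deadline = 13
  Task 5: deadline = 16
  Task 4: deadline = 21
  Task 2: deadline = 29
  Task 1: deadline = 37
  Task 6: deadline = 39
Priority order (highest first): [3, 5, 4, 2, 1, 6]
Highest priority task = 3

3


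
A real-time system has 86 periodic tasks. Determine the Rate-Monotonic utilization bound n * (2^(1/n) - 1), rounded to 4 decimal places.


Compute 2^(1/86) = 1.0080924190
Subtract 1: 1.0080924190 - 1 = 0.0080924190
Multiply by n: 86 * 0.0080924190 = 0.6959480340
Round to 4 dp: 0.6959

0.6959


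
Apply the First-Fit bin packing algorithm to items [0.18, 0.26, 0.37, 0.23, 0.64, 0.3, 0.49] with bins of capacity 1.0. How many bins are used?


Place items sequentially using First-Fit:
  Item 0.18 -> new Bin 1
  Item 0.26 -> Bin 1 (now 0.44)
  Item 0.37 -> Bin 1 (now 0.81)
  Item 0.23 -> new Bin 2
  Item 0.64 -> Bin 2 (now 0.87)
  Item 0.3 -> new Bin 3
  Item 0.49 -> Bin 3 (now 0.79)
Total bins used = 3

3


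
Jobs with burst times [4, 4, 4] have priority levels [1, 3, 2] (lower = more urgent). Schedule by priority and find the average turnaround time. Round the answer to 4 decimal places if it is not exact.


Sort by priority (ascending = highest first):
Order: [(1, 4), (2, 4), (3, 4)]
Completion times:
  Priority 1, burst=4, C=4
  Priority 2, burst=4, C=8
  Priority 3, burst=4, C=12
Average turnaround = 24/3 = 8.0

8.0


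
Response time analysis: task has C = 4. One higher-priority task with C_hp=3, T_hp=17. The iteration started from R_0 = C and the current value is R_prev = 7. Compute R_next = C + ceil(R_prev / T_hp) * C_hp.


R_next = C + ceil(R_prev / T_hp) * C_hp
ceil(7 / 17) = ceil(0.4118) = 1
Interference = 1 * 3 = 3
R_next = 4 + 3 = 7
R_next = R_prev, so the iteration has converged (response time = 7).

7


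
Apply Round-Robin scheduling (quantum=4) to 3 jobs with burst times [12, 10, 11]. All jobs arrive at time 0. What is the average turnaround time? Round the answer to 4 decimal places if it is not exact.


Time quantum = 4
Execution trace:
  J1 runs 4 units, time = 4
  J2 runs 4 units, time = 8
  J3 runs 4 units, time = 12
  J1 runs 4 units, time = 16
  J2 runs 4 units, time = 20
  J3 runs 4 units, time = 24
  J1 runs 4 units, time = 28
  J2 runs 2 units, time = 30
  J3 runs 3 units, time = 33
Finish times: [28, 30, 33]
Average turnaround = 91/3 = 30.3333

30.3333


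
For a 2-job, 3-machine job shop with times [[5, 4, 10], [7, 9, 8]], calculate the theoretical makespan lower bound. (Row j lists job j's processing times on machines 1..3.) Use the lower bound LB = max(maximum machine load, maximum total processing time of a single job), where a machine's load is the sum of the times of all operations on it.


Machine loads:
  Machine 1: 5 + 7 = 12
  Machine 2: 4 + 9 = 13
  Machine 3: 10 + 8 = 18
Max machine load = 18
Job totals:
  Job 1: 19
  Job 2: 24
Max job total = 24
Lower bound = max(18, 24) = 24

24


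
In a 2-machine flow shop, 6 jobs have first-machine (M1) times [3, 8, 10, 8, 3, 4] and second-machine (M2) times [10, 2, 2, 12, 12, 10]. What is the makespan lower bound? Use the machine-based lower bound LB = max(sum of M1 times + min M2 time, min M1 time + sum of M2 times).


LB1 = sum(M1 times) + min(M2 times) = 36 + 2 = 38
LB2 = min(M1 times) + sum(M2 times) = 3 + 48 = 51
Lower bound = max(LB1, LB2) = max(38, 51) = 51

51


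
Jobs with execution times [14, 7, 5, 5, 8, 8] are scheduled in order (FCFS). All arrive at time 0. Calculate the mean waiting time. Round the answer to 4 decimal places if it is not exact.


FCFS order (as given): [14, 7, 5, 5, 8, 8]
Waiting times:
  Job 1: wait = 0
  Job 2: wait = 14
  Job 3: wait = 21
  Job 4: wait = 26
  Job 5: wait = 31
  Job 6: wait = 39
Sum of waiting times = 131
Average waiting time = 131/6 = 21.8333

21.8333


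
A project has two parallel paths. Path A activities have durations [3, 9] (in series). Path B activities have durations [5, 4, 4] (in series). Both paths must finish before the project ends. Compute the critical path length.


Path A total = 3 + 9 = 12
Path B total = 5 + 4 + 4 = 13
Critical path = longest path = max(12, 13) = 13

13


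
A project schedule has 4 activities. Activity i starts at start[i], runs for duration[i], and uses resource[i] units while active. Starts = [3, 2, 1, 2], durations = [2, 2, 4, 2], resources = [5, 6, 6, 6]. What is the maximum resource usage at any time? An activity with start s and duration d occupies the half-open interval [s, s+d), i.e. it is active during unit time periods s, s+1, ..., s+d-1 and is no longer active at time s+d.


Each activity i is active on [start_i, start_i + duration_i).
Compute total resource usage per time slot:
  t=0: active resources = [], total = 0
  t=1: active resources = [6], total = 6
  t=2: active resources = [6, 6, 6], total = 18
  t=3: active resources = [5, 6, 6, 6], total = 23
  t=4: active resources = [5, 6], total = 11
Peak resource demand = 23

23


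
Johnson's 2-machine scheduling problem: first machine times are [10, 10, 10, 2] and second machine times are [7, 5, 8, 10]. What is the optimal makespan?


Apply Johnson's rule:
  Group 1 (a <= b): [(4, 2, 10)]
  Group 2 (a > b): [(3, 10, 8), (1, 10, 7), (2, 10, 5)]
Optimal job order: [4, 3, 1, 2]
Schedule:
  Job 4: M1 done at 2, M2 done at 12
  Job 3: M1 done at 12, M2 done at 20
  Job 1: M1 done at 22, M2 done at 29
  Job 2: M1 done at 32, M2 done at 37
Makespan = 37

37


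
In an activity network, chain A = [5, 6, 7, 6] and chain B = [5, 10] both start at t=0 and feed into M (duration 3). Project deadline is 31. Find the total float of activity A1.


Forward pass: ES(A1) = sum of predecessors on chain A = 0
EF = ES + duration = 0 + 5 = 5
Backward pass: LF(M) = deadline = 31; LS(M) = 31 - 3 = 28
LF(A1) = LS(M) - sum(successors on chain A) = 28 - 19 = 9
LS = LF - duration = 9 - 5 = 4
Total float = LS - ES = 4 - 0 = 4

4


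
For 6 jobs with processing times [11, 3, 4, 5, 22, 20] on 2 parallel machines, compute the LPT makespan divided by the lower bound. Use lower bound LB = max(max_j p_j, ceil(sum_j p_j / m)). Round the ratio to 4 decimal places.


LPT order: [22, 20, 11, 5, 4, 3]
Machine loads after assignment: [34, 31]
LPT makespan = 34
Lower bound = max(max_job, ceil(total/2)) = max(22, 33) = 33
Ratio = 34 / 33 = 1.0303

1.0303


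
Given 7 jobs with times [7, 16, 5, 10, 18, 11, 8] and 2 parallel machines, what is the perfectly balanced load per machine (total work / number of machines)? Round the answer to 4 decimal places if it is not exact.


Total processing time = 7 + 16 + 5 + 10 + 18 + 11 + 8 = 75
Number of machines = 2
Ideal balanced load = 75 / 2 = 37.5

37.5


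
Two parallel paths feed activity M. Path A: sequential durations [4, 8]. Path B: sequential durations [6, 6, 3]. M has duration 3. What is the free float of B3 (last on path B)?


ES(B3) = sum of predecessors on chain B = 12
EF(B3) = ES + duration = 12 + 3 = 15
Successor of B3 is M. ES(M) = max(sum(A), sum(B)) = max(12, 15) = 15
Free float = ES(successor) - EF(current) = 15 - 15 = 0

0


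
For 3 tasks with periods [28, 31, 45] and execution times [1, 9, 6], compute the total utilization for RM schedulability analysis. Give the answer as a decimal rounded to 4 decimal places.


Compute individual utilizations (exact fractions):
  Task 1: C/T = 1/28 (approx. 0.0357)
  Task 2: C/T = 9/31 (approx. 0.2903)
  Task 3: C/T = 6/45 = 2/15 (approx. 0.1333)
Total utilization U = 1/28 + 9/31 + 2/15 = 5981/13020
Rounded to 4 decimal places: U = 0.4594
RM (Liu & Layland) bound for 3 tasks = 0.779763; compare with U = 5981/13020 (approx. 0.459370)
U <= bound, so schedulable by RM sufficient condition.

0.4594


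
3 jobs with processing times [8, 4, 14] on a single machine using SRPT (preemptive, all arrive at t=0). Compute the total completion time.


Since all jobs arrive at t=0, SRPT equals SPT ordering.
SPT order: [4, 8, 14]
Completion times:
  Job 1: p=4, C=4
  Job 2: p=8, C=12
  Job 3: p=14, C=26
Total completion time = 4 + 12 + 26 = 42

42


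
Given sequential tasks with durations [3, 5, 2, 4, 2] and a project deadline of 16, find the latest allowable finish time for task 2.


LF(activity 2) = deadline - sum of successor durations
Successors: activities 3 through 5 with durations [2, 4, 2]
Sum of successor durations = 8
LF = 16 - 8 = 8

8


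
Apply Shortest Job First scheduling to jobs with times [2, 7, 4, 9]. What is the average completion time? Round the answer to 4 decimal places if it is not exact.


SJF order (ascending): [2, 4, 7, 9]
Completion times:
  Job 1: burst=2, C=2
  Job 2: burst=4, C=6
  Job 3: burst=7, C=13
  Job 4: burst=9, C=22
Average completion = 43/4 = 10.75

10.75


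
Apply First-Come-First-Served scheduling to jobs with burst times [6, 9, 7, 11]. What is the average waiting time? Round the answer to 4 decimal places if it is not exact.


FCFS order (as given): [6, 9, 7, 11]
Waiting times:
  Job 1: wait = 0
  Job 2: wait = 6
  Job 3: wait = 15
  Job 4: wait = 22
Sum of waiting times = 43
Average waiting time = 43/4 = 10.75

10.75


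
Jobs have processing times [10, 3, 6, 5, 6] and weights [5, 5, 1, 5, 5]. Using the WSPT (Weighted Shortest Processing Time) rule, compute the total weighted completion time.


Compute p/w ratios and sort ascending (WSPT): [(3, 5), (5, 5), (6, 5), (10, 5), (6, 1)]
Compute weighted completion times:
  Job (p=3,w=5): C=3, w*C=5*3=15
  Job (p=5,w=5): C=8, w*C=5*8=40
  Job (p=6,w=5): C=14, w*C=5*14=70
  Job (p=10,w=5): C=24, w*C=5*24=120
  Job (p=6,w=1): C=30, w*C=1*30=30
Total weighted completion time = 275

275


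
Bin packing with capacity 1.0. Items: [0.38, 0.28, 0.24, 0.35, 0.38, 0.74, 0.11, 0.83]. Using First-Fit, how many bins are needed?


Place items sequentially using First-Fit:
  Item 0.38 -> new Bin 1
  Item 0.28 -> Bin 1 (now 0.66)
  Item 0.24 -> Bin 1 (now 0.9)
  Item 0.35 -> new Bin 2
  Item 0.38 -> Bin 2 (now 0.73)
  Item 0.74 -> new Bin 3
  Item 0.11 -> Bin 2 (now 0.84)
  Item 0.83 -> new Bin 4
Total bins used = 4

4


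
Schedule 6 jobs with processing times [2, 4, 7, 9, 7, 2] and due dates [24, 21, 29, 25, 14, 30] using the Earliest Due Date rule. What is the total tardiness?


Sort by due date (EDD order): [(7, 14), (4, 21), (2, 24), (9, 25), (7, 29), (2, 30)]
Compute completion times and tardiness:
  Job 1: p=7, d=14, C=7, tardiness=max(0,7-14)=0
  Job 2: p=4, d=21, C=11, tardiness=max(0,11-21)=0
  Job 3: p=2, d=24, C=13, tardiness=max(0,13-24)=0
  Job 4: p=9, d=25, C=22, tardiness=max(0,22-25)=0
  Job 5: p=7, d=29, C=29, tardiness=max(0,29-29)=0
  Job 6: p=2, d=30, C=31, tardiness=max(0,31-30)=1
Total tardiness = 1

1


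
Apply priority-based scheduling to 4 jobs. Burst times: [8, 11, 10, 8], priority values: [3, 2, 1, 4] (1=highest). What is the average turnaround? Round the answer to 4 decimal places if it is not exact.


Sort by priority (ascending = highest first):
Order: [(1, 10), (2, 11), (3, 8), (4, 8)]
Completion times:
  Priority 1, burst=10, C=10
  Priority 2, burst=11, C=21
  Priority 3, burst=8, C=29
  Priority 4, burst=8, C=37
Average turnaround = 97/4 = 24.25

24.25


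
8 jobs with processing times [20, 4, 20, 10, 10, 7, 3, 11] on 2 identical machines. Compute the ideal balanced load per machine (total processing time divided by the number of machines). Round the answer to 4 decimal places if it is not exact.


Total processing time = 20 + 4 + 20 + 10 + 10 + 7 + 3 + 11 = 85
Number of machines = 2
Ideal balanced load = 85 / 2 = 42.5

42.5


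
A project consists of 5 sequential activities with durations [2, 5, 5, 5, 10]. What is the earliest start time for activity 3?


Activity 3 starts after activities 1 through 2 complete.
Predecessor durations: [2, 5]
ES = 2 + 5 = 7

7


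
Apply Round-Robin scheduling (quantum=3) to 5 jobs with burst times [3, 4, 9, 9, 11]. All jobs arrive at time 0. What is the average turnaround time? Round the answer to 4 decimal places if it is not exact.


Time quantum = 3
Execution trace:
  J1 runs 3 units, time = 3
  J2 runs 3 units, time = 6
  J3 runs 3 units, time = 9
  J4 runs 3 units, time = 12
  J5 runs 3 units, time = 15
  J2 runs 1 units, time = 16
  J3 runs 3 units, time = 19
  J4 runs 3 units, time = 22
  J5 runs 3 units, time = 25
  J3 runs 3 units, time = 28
  J4 runs 3 units, time = 31
  J5 runs 3 units, time = 34
  J5 runs 2 units, time = 36
Finish times: [3, 16, 28, 31, 36]
Average turnaround = 114/5 = 22.8

22.8


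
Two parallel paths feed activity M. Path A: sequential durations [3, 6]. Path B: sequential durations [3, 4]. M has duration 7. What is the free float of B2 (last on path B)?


ES(B2) = sum of predecessors on chain B = 3
EF(B2) = ES + duration = 3 + 4 = 7
Successor of B2 is M. ES(M) = max(sum(A), sum(B)) = max(9, 7) = 9
Free float = ES(successor) - EF(current) = 9 - 7 = 2

2


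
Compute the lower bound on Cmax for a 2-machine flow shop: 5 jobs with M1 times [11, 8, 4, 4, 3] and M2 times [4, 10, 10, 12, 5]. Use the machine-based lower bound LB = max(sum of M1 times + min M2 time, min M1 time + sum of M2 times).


LB1 = sum(M1 times) + min(M2 times) = 30 + 4 = 34
LB2 = min(M1 times) + sum(M2 times) = 3 + 41 = 44
Lower bound = max(LB1, LB2) = max(34, 44) = 44

44


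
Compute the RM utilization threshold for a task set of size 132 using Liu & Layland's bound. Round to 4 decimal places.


Compute 2^(1/132) = 1.0052649263
Subtract 1: 1.0052649263 - 1 = 0.0052649263
Multiply by n: 132 * 0.0052649263 = 0.6949702716
Round to 4 dp: 0.6950

0.6950


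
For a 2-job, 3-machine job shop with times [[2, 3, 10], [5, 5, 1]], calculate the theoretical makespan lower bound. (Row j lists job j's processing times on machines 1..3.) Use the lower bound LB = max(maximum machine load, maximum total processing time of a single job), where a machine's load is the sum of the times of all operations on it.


Machine loads:
  Machine 1: 2 + 5 = 7
  Machine 2: 3 + 5 = 8
  Machine 3: 10 + 1 = 11
Max machine load = 11
Job totals:
  Job 1: 15
  Job 2: 11
Max job total = 15
Lower bound = max(11, 15) = 15

15


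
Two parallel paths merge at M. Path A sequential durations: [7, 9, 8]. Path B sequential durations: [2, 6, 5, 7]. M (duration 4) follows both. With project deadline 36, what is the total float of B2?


Forward pass: ES(B2) = sum of predecessors on chain B = 2
EF = ES + duration = 2 + 6 = 8
Backward pass: LF(M) = deadline = 36; LS(M) = 36 - 4 = 32
LF(B2) = LS(M) - sum(successors on chain B) = 32 - 12 = 20
LS = LF - duration = 20 - 6 = 14
Total float = LS - ES = 14 - 2 = 12

12


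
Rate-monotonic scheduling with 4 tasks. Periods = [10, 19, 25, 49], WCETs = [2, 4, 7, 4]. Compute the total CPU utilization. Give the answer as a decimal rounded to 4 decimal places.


Compute individual utilizations (exact fractions):
  Task 1: C/T = 2/10 = 1/5 (approx. 0.2)
  Task 2: C/T = 4/19 (approx. 0.2105)
  Task 3: C/T = 7/25 (approx. 0.28)
  Task 4: C/T = 4/49 (approx. 0.0816)
Total utilization U = 1/5 + 4/19 + 7/25 + 4/49 = 17972/23275
Rounded to 4 decimal places: U = 0.7722
RM (Liu & Layland) bound for 4 tasks = 0.756828; compare with U = 17972/23275 (approx. 0.772159)
bound < U <= 1, so the RM sufficient condition is not met (inconclusive; an exact test such as response-time analysis is needed).

0.7722


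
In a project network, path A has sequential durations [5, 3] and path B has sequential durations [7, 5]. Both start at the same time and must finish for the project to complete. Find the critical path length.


Path A total = 5 + 3 = 8
Path B total = 7 + 5 = 12
Critical path = longest path = max(8, 12) = 12

12


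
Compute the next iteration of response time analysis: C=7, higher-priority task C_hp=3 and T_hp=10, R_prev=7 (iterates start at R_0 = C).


R_next = C + ceil(R_prev / T_hp) * C_hp
ceil(7 / 10) = ceil(0.7) = 1
Interference = 1 * 3 = 3
R_next = 7 + 3 = 10

10


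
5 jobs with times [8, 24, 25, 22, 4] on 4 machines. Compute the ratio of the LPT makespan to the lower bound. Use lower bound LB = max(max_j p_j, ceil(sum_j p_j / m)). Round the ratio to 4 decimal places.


LPT order: [25, 24, 22, 8, 4]
Machine loads after assignment: [25, 24, 22, 12]
LPT makespan = 25
Lower bound = max(max_job, ceil(total/4)) = max(25, 21) = 25
Ratio = 25 / 25 = 1.0

1.0


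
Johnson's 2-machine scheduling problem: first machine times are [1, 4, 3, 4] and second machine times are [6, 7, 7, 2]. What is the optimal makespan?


Apply Johnson's rule:
  Group 1 (a <= b): [(1, 1, 6), (3, 3, 7), (2, 4, 7)]
  Group 2 (a > b): [(4, 4, 2)]
Optimal job order: [1, 3, 2, 4]
Schedule:
  Job 1: M1 done at 1, M2 done at 7
  Job 3: M1 done at 4, M2 done at 14
  Job 2: M1 done at 8, M2 done at 21
  Job 4: M1 done at 12, M2 done at 23
Makespan = 23

23


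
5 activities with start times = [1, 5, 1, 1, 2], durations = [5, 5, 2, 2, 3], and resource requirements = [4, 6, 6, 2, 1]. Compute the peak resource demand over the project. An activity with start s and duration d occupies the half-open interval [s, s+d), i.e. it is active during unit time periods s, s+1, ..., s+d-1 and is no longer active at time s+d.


Each activity i is active on [start_i, start_i + duration_i).
Compute total resource usage per time slot:
  t=0: active resources = [], total = 0
  t=1: active resources = [4, 6, 2], total = 12
  t=2: active resources = [4, 6, 2, 1], total = 13
  t=3: active resources = [4, 1], total = 5
  t=4: active resources = [4, 1], total = 5
  t=5: active resources = [4, 6], total = 10
  t=6: active resources = [6], total = 6
  t=7: active resources = [6], total = 6
  t=8: active resources = [6], total = 6
  t=9: active resources = [6], total = 6
Peak resource demand = 13

13


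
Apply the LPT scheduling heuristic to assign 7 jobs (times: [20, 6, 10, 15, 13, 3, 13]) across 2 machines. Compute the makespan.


Sort jobs in decreasing order (LPT): [20, 15, 13, 13, 10, 6, 3]
Assign each job to the least loaded machine:
  Machine 1: jobs [20, 13, 6], load = 39
  Machine 2: jobs [15, 13, 10, 3], load = 41
Makespan = max load = 41

41


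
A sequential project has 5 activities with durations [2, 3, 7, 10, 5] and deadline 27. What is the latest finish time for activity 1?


LF(activity 1) = deadline - sum of successor durations
Successors: activities 2 through 5 with durations [3, 7, 10, 5]
Sum of successor durations = 25
LF = 27 - 25 = 2

2


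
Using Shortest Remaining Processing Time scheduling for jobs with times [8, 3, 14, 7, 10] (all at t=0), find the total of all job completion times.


Since all jobs arrive at t=0, SRPT equals SPT ordering.
SPT order: [3, 7, 8, 10, 14]
Completion times:
  Job 1: p=3, C=3
  Job 2: p=7, C=10
  Job 3: p=8, C=18
  Job 4: p=10, C=28
  Job 5: p=14, C=42
Total completion time = 3 + 10 + 18 + 28 + 42 = 101

101


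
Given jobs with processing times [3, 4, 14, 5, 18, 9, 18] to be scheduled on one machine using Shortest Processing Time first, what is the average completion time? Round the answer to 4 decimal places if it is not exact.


Sort jobs by processing time (SPT order): [3, 4, 5, 9, 14, 18, 18]
Compute completion times sequentially:
  Job 1: processing = 3, completes at 3
  Job 2: processing = 4, completes at 7
  Job 3: processing = 5, completes at 12
  Job 4: processing = 9, completes at 21
  Job 5: processing = 14, completes at 35
  Job 6: processing = 18, completes at 53
  Job 7: processing = 18, completes at 71
Sum of completion times = 202
Average completion time = 202/7 = 28.8571

28.8571


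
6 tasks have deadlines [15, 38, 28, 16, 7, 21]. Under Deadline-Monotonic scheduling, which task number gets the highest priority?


Sort tasks by relative deadline (ascending):
  Task 5: deadline = 7
  Task 1: deadline = 15
  Task 4: deadline = 16
  Task 6: deadline = 21
  Task 3: deadline = 28
  Task 2: deadline = 38
Priority order (highest first): [5, 1, 4, 6, 3, 2]
Highest priority task = 5

5
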